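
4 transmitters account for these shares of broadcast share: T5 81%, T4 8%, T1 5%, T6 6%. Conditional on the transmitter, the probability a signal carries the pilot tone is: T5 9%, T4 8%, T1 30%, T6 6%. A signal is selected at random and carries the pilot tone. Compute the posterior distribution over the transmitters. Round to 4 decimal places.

T5 0.7446, T4 0.0654, T1 0.1532, T6 0.0368

By Bayes' rule, posterior ∝ prior × likelihood:
  T5: 0.81 × 0.09 = 0.0729
  T4: 0.08 × 0.08 = 0.0064
  T1: 0.05 × 0.3 = 0.015
  T6: 0.06 × 0.06 = 0.0036
Total = 0.0979.
P(T5 | pilot) = 0.0729/0.0979 ≈ 0.7446
P(T4 | pilot) = 0.0064/0.0979 ≈ 0.0654
P(T1 | pilot) = 0.015/0.0979 ≈ 0.1532
P(T6 | pilot) = 0.0036/0.0979 ≈ 0.0368
(Check: 0.7446+0.0654+0.1532+0.0368 = 1.0000.)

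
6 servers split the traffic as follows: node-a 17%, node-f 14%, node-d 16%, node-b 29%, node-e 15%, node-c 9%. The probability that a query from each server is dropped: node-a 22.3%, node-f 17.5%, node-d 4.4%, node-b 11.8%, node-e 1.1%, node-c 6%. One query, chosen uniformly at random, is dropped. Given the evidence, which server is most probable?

By Bayes' rule, posterior ∝ prior × likelihood:
  node-a: 0.17 × 0.223 = 0.03791
  node-f: 0.14 × 0.175 = 0.0245
  node-d: 0.16 × 0.044 = 0.00704
  node-b: 0.29 × 0.118 = 0.03422
  node-e: 0.15 × 0.011 = 0.00165
  node-c: 0.09 × 0.06 = 0.0054
Total = 0.11072.
Largest term belongs to node-a, so node-a is most probable.

node-a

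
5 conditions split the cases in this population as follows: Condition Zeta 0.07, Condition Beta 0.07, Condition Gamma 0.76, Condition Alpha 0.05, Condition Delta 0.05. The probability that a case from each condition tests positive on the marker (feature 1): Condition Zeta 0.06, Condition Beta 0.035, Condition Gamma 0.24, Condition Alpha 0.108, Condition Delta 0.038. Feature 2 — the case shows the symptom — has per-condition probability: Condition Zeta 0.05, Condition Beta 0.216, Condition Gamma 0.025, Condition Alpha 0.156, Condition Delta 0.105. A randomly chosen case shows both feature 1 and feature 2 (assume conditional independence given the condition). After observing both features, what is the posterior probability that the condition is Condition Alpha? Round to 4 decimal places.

By Bayes' rule, posterior ∝ prior × likelihood:
  Condition Zeta: 0.07 × 0.06 × 0.05 = 0.00021
  Condition Beta: 0.07 × 0.035 × 0.216 = 0.0005292
  Condition Gamma: 0.76 × 0.24 × 0.025 = 0.00456
  Condition Alpha: 0.05 × 0.108 × 0.156 = 0.0008424
  Condition Delta: 0.05 × 0.038 × 0.105 = 0.0001995
Normalizing constant = 0.0063411.
P(Condition Alpha | evidence) = 0.0008424 / 0.0063411 ≈ 0.1328.

0.1328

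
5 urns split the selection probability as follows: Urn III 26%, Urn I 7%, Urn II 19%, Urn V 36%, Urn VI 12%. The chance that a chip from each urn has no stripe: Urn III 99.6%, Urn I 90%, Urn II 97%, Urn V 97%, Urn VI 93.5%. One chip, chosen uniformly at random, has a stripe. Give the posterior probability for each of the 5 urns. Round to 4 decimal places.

Taking complements, P(striped | each) = Urn III 0.004, Urn I 0.1, Urn II 0.03, Urn V 0.03, Urn VI 0.065.
Prior × likelihood for each hypothesis:
  Urn III: 0.26 × 0.004 = 0.00104
  Urn I: 0.07 × 0.1 = 0.007
  Urn II: 0.19 × 0.03 = 0.0057
  Urn V: 0.36 × 0.03 = 0.0108
  Urn VI: 0.12 × 0.065 = 0.0078
Normalizing constant = 0.03234.
P(Urn III | striped) = 0.00104/0.03234 ≈ 0.0322
P(Urn I | striped) = 0.007/0.03234 ≈ 0.2165
P(Urn II | striped) = 0.0057/0.03234 ≈ 0.1763
P(Urn V | striped) = 0.0108/0.03234 ≈ 0.3340
P(Urn VI | striped) = 0.0078/0.03234 ≈ 0.2412

Urn III 0.0322, Urn I 0.2165, Urn II 0.1763, Urn V 0.3340, Urn VI 0.2412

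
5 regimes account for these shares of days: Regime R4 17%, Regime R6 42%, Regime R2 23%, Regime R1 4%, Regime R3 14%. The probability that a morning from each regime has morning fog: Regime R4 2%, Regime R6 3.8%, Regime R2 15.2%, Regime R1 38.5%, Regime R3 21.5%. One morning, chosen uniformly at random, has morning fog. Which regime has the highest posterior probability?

Regime R2

Prior × likelihood for each hypothesis:
  Regime R4: 0.17 × 0.02 = 0.0034
  Regime R6: 0.42 × 0.038 = 0.01596
  Regime R2: 0.23 × 0.152 = 0.03496
  Regime R1: 0.04 × 0.385 = 0.0154
  Regime R3: 0.14 × 0.215 = 0.0301
Sum = 0.09982.
Largest term belongs to Regime R2, so Regime R2 is most probable.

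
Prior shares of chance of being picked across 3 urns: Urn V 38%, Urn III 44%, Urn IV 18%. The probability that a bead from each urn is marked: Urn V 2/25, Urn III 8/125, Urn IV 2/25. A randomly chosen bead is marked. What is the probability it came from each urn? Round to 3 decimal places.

Urn V 0.417, Urn III 0.386, Urn IV 0.197

Prior × likelihood for each hypothesis:
  Urn V: 0.38 × 0.08 = 0.0304
  Urn III: 0.44 × 0.064 = 0.02816
  Urn IV: 0.18 × 0.08 = 0.0144
Sum = 0.07296.
P(Urn V | marked) = 0.0304/0.07296 ≈ 0.417
P(Urn III | marked) = 0.02816/0.07296 ≈ 0.386
P(Urn IV | marked) = 0.0144/0.07296 ≈ 0.197
(Check: 0.417+0.386+0.197 = 1.000.)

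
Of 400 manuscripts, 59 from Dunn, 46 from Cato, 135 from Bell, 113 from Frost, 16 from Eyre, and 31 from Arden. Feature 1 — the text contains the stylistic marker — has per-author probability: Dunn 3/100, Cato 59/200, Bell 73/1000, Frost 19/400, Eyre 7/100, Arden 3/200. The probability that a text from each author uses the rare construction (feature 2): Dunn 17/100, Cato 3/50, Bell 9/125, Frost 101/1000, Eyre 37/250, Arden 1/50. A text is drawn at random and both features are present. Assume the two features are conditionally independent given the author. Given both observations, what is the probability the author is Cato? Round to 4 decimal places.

Compute prior × likelihood for every hypothesis:
  Dunn: 0.1475 × 0.03 × 0.17 = 0.00075225
  Cato: 0.115 × 0.295 × 0.06 = 0.0020355
  Bell: 0.3375 × 0.073 × 0.072 = 0.0017739
  Frost: 0.2825 × 0.0475 × 0.101 = 0.00135529375
  Eyre: 0.04 × 0.07 × 0.148 = 0.0004144
  Arden: 0.0775 × 0.015 × 0.02 = 0.00002325
Sum = 0.00635459375.
P(Cato | evidence) = 0.0020355 / 0.00635459375 ≈ 0.3203.

0.3203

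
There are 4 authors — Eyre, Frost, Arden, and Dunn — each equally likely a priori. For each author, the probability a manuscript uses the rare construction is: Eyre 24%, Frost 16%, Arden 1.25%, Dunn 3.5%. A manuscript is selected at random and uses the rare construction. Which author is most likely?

Eyre

With a uniform prior (1/4 each), posterior ∝ likelihood:
  Eyre: 0.24
  Frost: 0.16
  Arden: 0.0125
  Dunn: 0.035
Sum = 0.4475.
Largest term belongs to Eyre, so Eyre is most probable.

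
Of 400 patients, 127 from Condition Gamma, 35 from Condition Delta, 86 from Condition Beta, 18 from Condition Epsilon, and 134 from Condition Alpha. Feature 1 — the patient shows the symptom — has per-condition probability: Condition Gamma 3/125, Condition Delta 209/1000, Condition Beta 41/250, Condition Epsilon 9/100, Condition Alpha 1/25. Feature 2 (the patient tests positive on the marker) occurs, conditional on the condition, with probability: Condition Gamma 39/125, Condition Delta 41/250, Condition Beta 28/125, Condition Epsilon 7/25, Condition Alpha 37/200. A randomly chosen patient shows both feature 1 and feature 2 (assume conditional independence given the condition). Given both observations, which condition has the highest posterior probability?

Condition Beta

Compute prior × likelihood for every hypothesis:
  Condition Gamma: 0.3175 × 0.024 × 0.312 = 0.00237744
  Condition Delta: 0.0875 × 0.209 × 0.164 = 0.00299915
  Condition Beta: 0.215 × 0.164 × 0.224 = 0.00789824
  Condition Epsilon: 0.045 × 0.09 × 0.28 = 0.001134
  Condition Alpha: 0.335 × 0.04 × 0.185 = 0.002479
Sum = 0.01688783.
Largest term belongs to Condition Beta, so Condition Beta is most probable.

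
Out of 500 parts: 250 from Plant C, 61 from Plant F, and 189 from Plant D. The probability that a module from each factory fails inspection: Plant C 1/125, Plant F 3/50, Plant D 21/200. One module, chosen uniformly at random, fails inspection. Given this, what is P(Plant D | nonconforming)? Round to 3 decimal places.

By Bayes' rule, posterior ∝ prior × likelihood:
  Plant C: 0.5 × 0.008 = 0.004
  Plant F: 0.122 × 0.06 = 0.00732
  Plant D: 0.378 × 0.105 = 0.03969
Sum = 0.05101.
P(Plant D | evidence) = 0.03969 / 0.05101 ≈ 0.778.

0.778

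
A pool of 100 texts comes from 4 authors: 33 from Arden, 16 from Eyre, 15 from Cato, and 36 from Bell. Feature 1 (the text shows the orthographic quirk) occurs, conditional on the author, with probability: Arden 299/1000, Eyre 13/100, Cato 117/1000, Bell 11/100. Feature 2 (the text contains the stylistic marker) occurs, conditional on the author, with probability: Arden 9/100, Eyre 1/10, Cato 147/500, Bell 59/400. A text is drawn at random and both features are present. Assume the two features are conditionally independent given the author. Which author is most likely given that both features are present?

Arden

By Bayes' rule, posterior ∝ prior × likelihood:
  Arden: 0.33 × 0.299 × 0.09 = 0.0088803
  Eyre: 0.16 × 0.13 × 0.1 = 0.00208
  Cato: 0.15 × 0.117 × 0.294 = 0.0051597
  Bell: 0.36 × 0.11 × 0.1475 = 0.005841
Normalizing constant = 0.021961.
Largest term belongs to Arden, so Arden is most probable.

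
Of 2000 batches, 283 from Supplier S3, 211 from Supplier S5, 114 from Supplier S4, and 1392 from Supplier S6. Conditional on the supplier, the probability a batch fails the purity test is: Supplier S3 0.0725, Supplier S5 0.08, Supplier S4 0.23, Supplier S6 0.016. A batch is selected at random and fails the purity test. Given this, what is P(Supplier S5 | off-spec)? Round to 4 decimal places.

0.1965

Prior × likelihood for each hypothesis:
  Supplier S3: 0.1415 × 0.0725 = 0.01025875
  Supplier S5: 0.1055 × 0.08 = 0.00844
  Supplier S4: 0.057 × 0.23 = 0.01311
  Supplier S6: 0.696 × 0.016 = 0.011136
Normalizing constant = 0.04294475.
P(Supplier S5 | evidence) = 0.00844 / 0.04294475 ≈ 0.1965.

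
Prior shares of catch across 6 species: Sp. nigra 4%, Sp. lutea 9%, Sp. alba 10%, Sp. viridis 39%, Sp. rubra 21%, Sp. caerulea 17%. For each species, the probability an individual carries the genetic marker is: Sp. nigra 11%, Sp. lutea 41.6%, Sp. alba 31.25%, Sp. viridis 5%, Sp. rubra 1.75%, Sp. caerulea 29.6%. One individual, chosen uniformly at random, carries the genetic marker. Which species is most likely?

By Bayes' rule, posterior ∝ prior × likelihood:
  Sp. nigra: 0.04 × 0.11 = 0.0044
  Sp. lutea: 0.09 × 0.416 = 0.03744
  Sp. alba: 0.1 × 0.3125 = 0.03125
  Sp. viridis: 0.39 × 0.05 = 0.0195
  Sp. rubra: 0.21 × 0.0175 = 0.003675
  Sp. caerulea: 0.17 × 0.296 = 0.05032
Sum = 0.146585.
Largest term belongs to Sp. caerulea, so Sp. caerulea is most probable.

Sp. caerulea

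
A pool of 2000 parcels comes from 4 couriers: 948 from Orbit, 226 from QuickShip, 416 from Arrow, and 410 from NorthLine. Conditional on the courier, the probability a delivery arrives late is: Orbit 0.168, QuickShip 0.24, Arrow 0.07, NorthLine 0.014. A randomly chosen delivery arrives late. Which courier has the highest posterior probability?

Orbit

Unnormalized posteriors (prior × likelihood):
  Orbit: 0.474 × 0.168 = 0.079632
  QuickShip: 0.113 × 0.24 = 0.02712
  Arrow: 0.208 × 0.07 = 0.01456
  NorthLine: 0.205 × 0.014 = 0.00287
Normalizing constant = 0.124182.
Largest term belongs to Orbit, so Orbit is most probable.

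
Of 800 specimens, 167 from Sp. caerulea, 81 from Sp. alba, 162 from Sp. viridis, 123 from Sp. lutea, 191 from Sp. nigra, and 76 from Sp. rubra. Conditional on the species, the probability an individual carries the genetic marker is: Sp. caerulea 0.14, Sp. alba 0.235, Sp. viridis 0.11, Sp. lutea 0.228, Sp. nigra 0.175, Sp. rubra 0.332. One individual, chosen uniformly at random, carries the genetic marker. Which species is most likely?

Sp. nigra

By Bayes' rule, posterior ∝ prior × likelihood:
  Sp. caerulea: 0.20875 × 0.14 = 0.029225
  Sp. alba: 0.10125 × 0.235 = 0.02379375
  Sp. viridis: 0.2025 × 0.11 = 0.022275
  Sp. lutea: 0.15375 × 0.228 = 0.035055
  Sp. nigra: 0.23875 × 0.175 = 0.04178125
  Sp. rubra: 0.095 × 0.332 = 0.03154
Total = 0.18367.
Largest term belongs to Sp. nigra, so Sp. nigra is most probable.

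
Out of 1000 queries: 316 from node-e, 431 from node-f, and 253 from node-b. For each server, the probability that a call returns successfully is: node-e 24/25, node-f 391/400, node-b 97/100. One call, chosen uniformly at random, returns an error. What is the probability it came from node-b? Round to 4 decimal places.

Taking complements, P(error | each) = node-e 0.04, node-f 0.0225, node-b 0.03.
Compute prior × likelihood for every hypothesis:
  node-e: 0.316 × 0.04 = 0.01264
  node-f: 0.431 × 0.0225 = 0.0096975
  node-b: 0.253 × 0.03 = 0.00759
Sum = 0.0299275.
P(node-b | evidence) = 0.00759 / 0.0299275 ≈ 0.2536.

0.2536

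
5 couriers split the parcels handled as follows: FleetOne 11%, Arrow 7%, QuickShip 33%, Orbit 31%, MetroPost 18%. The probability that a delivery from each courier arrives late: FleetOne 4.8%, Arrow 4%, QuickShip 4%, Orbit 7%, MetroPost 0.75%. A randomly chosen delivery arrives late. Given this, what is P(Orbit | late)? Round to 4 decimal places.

By Bayes' rule, posterior ∝ prior × likelihood:
  FleetOne: 0.11 × 0.048 = 0.00528
  Arrow: 0.07 × 0.04 = 0.0028
  QuickShip: 0.33 × 0.04 = 0.0132
  Orbit: 0.31 × 0.07 = 0.0217
  MetroPost: 0.18 × 0.0075 = 0.00135
Total = 0.04433.
P(Orbit | evidence) = 0.0217 / 0.04433 ≈ 0.4895.

0.4895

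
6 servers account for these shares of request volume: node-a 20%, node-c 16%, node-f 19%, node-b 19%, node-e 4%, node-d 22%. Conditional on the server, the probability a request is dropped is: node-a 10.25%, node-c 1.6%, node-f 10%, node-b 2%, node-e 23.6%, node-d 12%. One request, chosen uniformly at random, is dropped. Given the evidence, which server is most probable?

node-d

Compute prior × likelihood for every hypothesis:
  node-a: 0.2 × 0.1025 = 0.0205
  node-c: 0.16 × 0.016 = 0.00256
  node-f: 0.19 × 0.1 = 0.019
  node-b: 0.19 × 0.02 = 0.0038
  node-e: 0.04 × 0.236 = 0.00944
  node-d: 0.22 × 0.12 = 0.0264
Total = 0.0817.
Largest term belongs to node-d, so node-d is most probable.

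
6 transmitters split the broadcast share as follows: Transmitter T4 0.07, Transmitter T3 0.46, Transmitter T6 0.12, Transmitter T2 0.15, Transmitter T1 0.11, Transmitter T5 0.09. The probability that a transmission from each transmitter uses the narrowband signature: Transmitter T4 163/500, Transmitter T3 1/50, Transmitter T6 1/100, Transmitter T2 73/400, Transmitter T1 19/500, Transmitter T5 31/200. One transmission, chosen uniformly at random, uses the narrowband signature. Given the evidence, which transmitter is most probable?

Prior × likelihood for each hypothesis:
  Transmitter T4: 0.07 × 0.326 = 0.02282
  Transmitter T3: 0.46 × 0.02 = 0.0092
  Transmitter T6: 0.12 × 0.01 = 0.0012
  Transmitter T2: 0.15 × 0.1825 = 0.027375
  Transmitter T1: 0.11 × 0.038 = 0.00418
  Transmitter T5: 0.09 × 0.155 = 0.01395
Normalizing constant = 0.078725.
Largest term belongs to Transmitter T2, so Transmitter T2 is most probable.

Transmitter T2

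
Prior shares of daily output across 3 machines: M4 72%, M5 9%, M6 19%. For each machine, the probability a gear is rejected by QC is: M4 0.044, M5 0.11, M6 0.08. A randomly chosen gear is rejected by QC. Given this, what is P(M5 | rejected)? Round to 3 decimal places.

0.174

By Bayes' rule, posterior ∝ prior × likelihood:
  M4: 0.72 × 0.044 = 0.03168
  M5: 0.09 × 0.11 = 0.0099
  M6: 0.19 × 0.08 = 0.0152
Total = 0.05678.
P(M5 | evidence) = 0.0099 / 0.05678 ≈ 0.174.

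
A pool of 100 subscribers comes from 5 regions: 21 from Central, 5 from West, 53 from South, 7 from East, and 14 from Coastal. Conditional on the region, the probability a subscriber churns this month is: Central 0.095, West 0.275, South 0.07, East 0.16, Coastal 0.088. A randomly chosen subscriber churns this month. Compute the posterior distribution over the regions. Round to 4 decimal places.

Prior × likelihood for each hypothesis:
  Central: 0.21 × 0.095 = 0.01995
  West: 0.05 × 0.275 = 0.01375
  South: 0.53 × 0.07 = 0.0371
  East: 0.07 × 0.16 = 0.0112
  Coastal: 0.14 × 0.088 = 0.01232
Normalizing constant = 0.09432.
P(Central | churn) = 0.01995/0.09432 ≈ 0.2115
P(West | churn) = 0.01375/0.09432 ≈ 0.1458
P(South | churn) = 0.0371/0.09432 ≈ 0.3933
P(East | churn) = 0.0112/0.09432 ≈ 0.1187
P(Coastal | churn) = 0.01232/0.09432 ≈ 0.1306

Central 0.2115, West 0.1458, South 0.3933, East 0.1187, Coastal 0.1306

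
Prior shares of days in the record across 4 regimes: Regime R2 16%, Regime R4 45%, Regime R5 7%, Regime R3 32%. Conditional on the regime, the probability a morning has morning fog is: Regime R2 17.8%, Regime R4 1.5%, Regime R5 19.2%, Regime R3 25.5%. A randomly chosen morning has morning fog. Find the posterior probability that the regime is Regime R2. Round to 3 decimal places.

By Bayes' rule, posterior ∝ prior × likelihood:
  Regime R2: 0.16 × 0.178 = 0.02848
  Regime R4: 0.45 × 0.015 = 0.00675
  Regime R5: 0.07 × 0.192 = 0.01344
  Regime R3: 0.32 × 0.255 = 0.0816
Sum = 0.13027.
P(Regime R2 | evidence) = 0.02848 / 0.13027 ≈ 0.219.

0.219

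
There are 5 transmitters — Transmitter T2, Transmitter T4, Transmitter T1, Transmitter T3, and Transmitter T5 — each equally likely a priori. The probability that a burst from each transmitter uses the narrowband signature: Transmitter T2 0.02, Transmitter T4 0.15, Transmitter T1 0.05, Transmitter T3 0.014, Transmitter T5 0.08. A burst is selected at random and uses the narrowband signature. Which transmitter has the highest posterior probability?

Transmitter T4

Since the prior is uniform, the posterior is proportional to the likelihood:
  Transmitter T2: 0.02
  Transmitter T4: 0.15
  Transmitter T1: 0.05
  Transmitter T3: 0.014
  Transmitter T5: 0.08
Sum = 0.314.
Largest term belongs to Transmitter T4, so Transmitter T4 is most probable.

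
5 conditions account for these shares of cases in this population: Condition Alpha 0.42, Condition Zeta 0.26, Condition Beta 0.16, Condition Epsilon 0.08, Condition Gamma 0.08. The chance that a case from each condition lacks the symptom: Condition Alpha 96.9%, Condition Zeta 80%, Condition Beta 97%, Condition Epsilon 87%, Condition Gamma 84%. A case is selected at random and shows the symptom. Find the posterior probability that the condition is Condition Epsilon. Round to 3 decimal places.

0.112

Taking complements, P(symptomatic | each) = Condition Alpha 0.031, Condition Zeta 0.2, Condition Beta 0.03, Condition Epsilon 0.13, Condition Gamma 0.16.
Prior × likelihood for each hypothesis:
  Condition Alpha: 0.42 × 0.031 = 0.01302
  Condition Zeta: 0.26 × 0.2 = 0.052
  Condition Beta: 0.16 × 0.03 = 0.0048
  Condition Epsilon: 0.08 × 0.13 = 0.0104
  Condition Gamma: 0.08 × 0.16 = 0.0128
Sum = 0.09302.
P(Condition Epsilon | evidence) = 0.0104 / 0.09302 ≈ 0.112.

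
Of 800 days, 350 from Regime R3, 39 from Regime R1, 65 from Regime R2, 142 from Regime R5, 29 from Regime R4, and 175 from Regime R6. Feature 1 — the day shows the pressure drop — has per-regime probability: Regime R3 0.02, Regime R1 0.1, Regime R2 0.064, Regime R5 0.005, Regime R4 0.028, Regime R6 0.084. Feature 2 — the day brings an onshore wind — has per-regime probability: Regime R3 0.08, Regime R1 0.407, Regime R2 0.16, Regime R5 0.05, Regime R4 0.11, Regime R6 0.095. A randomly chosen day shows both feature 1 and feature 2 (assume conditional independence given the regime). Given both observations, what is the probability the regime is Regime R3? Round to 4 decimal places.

By Bayes' rule, posterior ∝ prior × likelihood:
  Regime R3: 0.4375 × 0.02 × 0.08 = 0.0007
  Regime R1: 0.04875 × 0.1 × 0.407 = 0.001984125
  Regime R2: 0.08125 × 0.064 × 0.16 = 0.000832
  Regime R5: 0.1775 × 0.005 × 0.05 = 0.000044375
  Regime R4: 0.03625 × 0.028 × 0.11 = 0.00011165
  Regime R6: 0.21875 × 0.084 × 0.095 = 0.001745625
Normalizing constant = 0.005417775.
P(Regime R3 | evidence) = 0.0007 / 0.005417775 ≈ 0.1292.

0.1292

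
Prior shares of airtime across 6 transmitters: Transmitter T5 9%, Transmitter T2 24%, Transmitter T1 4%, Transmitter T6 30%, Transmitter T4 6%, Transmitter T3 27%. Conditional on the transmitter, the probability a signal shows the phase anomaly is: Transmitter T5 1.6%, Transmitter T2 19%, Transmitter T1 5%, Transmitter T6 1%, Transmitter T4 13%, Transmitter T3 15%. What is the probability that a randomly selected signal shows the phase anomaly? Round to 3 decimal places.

Prior × likelihood for each hypothesis:
  Transmitter T5: 0.09 × 0.016 = 0.00144
  Transmitter T2: 0.24 × 0.19 = 0.0456
  Transmitter T1: 0.04 × 0.05 = 0.002
  Transmitter T6: 0.3 × 0.01 = 0.003
  Transmitter T4: 0.06 × 0.13 = 0.0078
  Transmitter T3: 0.27 × 0.15 = 0.0405
P(anomaly) = 0.00144 + 0.0456 + 0.002 + 0.003 + 0.0078 + 0.0405 = 0.10034 → 0.100.

0.100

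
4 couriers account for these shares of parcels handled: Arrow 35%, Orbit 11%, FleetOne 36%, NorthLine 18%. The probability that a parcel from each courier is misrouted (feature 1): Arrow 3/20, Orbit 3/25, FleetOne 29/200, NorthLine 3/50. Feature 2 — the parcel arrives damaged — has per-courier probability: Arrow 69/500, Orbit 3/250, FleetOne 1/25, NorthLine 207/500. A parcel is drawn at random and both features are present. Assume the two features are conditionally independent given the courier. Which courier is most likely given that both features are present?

By Bayes' rule, posterior ∝ prior × likelihood:
  Arrow: 0.35 × 0.15 × 0.138 = 0.007245
  Orbit: 0.11 × 0.12 × 0.012 = 0.0001584
  FleetOne: 0.36 × 0.145 × 0.04 = 0.002088
  NorthLine: 0.18 × 0.06 × 0.414 = 0.0044712
Total = 0.0139626.
Largest term belongs to Arrow, so Arrow is most probable.

Arrow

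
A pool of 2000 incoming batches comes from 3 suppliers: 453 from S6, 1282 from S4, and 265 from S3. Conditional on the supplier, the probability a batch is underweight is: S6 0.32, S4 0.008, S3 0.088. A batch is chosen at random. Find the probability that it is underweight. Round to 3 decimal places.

Unnormalized posteriors (prior × likelihood):
  S6: 0.2265 × 0.32 = 0.07248
  S4: 0.641 × 0.008 = 0.005128
  S3: 0.1325 × 0.088 = 0.01166
P(underweight) = 0.07248 + 0.005128 + 0.01166 = 0.089268 → 0.089.

0.089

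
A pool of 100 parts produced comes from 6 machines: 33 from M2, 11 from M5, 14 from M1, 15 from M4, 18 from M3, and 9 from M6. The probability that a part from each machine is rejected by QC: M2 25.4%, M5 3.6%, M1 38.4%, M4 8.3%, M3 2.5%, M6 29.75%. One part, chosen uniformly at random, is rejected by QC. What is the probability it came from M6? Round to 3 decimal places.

0.145

By Bayes' rule, posterior ∝ prior × likelihood:
  M2: 0.33 × 0.254 = 0.08382
  M5: 0.11 × 0.036 = 0.00396
  M1: 0.14 × 0.384 = 0.05376
  M4: 0.15 × 0.083 = 0.01245
  M3: 0.18 × 0.025 = 0.0045
  M6: 0.09 × 0.2975 = 0.026775
Normalizing constant = 0.185265.
P(M6 | evidence) = 0.026775 / 0.185265 ≈ 0.145.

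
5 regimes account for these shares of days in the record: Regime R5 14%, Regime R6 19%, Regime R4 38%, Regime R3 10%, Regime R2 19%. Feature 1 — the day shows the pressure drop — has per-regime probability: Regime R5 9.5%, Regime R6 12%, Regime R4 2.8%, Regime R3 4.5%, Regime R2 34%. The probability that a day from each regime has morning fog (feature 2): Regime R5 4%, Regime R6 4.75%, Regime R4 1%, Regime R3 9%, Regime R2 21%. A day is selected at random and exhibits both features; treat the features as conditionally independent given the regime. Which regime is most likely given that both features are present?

Regime R2

Unnormalized posteriors (prior × likelihood):
  Regime R5: 0.14 × 0.095 × 0.04 = 0.000532
  Regime R6: 0.19 × 0.12 × 0.0475 = 0.001083
  Regime R4: 0.38 × 0.028 × 0.01 = 0.0001064
  Regime R3: 0.1 × 0.045 × 0.09 = 0.000405
  Regime R2: 0.19 × 0.34 × 0.21 = 0.013566
Total = 0.0156924.
Largest term belongs to Regime R2, so Regime R2 is most probable.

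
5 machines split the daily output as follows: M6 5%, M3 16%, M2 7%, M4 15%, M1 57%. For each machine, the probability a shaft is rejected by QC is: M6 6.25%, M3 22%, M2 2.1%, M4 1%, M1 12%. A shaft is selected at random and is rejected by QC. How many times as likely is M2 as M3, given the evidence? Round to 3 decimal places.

By Bayes' rule, posterior ∝ prior × likelihood:
  M6: 0.05 × 0.0625 = 0.003125
  M3: 0.16 × 0.22 = 0.0352
  M2: 0.07 × 0.021 = 0.00147
  M4: 0.15 × 0.01 = 0.0015
  M1: 0.57 × 0.12 = 0.0684
Normalizing constant = 0.109695.
The ratio is 0.00147 / 0.0352 (the normalizer cancels) = 0.042.

0.042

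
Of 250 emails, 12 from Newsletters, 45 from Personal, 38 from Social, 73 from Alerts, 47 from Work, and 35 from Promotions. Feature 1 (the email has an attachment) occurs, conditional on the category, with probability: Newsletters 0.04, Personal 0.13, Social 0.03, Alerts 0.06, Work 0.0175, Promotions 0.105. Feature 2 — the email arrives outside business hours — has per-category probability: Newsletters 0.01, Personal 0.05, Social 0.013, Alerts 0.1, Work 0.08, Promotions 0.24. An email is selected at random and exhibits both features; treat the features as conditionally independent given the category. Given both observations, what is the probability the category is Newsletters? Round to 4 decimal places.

Prior × likelihood for each hypothesis:
  Newsletters: 0.048 × 0.04 × 0.01 = 0.0000192
  Personal: 0.18 × 0.13 × 0.05 = 0.00117
  Social: 0.152 × 0.03 × 0.013 = 0.00005928
  Alerts: 0.292 × 0.06 × 0.1 = 0.001752
  Work: 0.188 × 0.0175 × 0.08 = 0.0002632
  Promotions: 0.14 × 0.105 × 0.24 = 0.003528
Total = 0.00679168.
P(Newsletters | evidence) = 0.0000192 / 0.00679168 ≈ 0.0028.

0.0028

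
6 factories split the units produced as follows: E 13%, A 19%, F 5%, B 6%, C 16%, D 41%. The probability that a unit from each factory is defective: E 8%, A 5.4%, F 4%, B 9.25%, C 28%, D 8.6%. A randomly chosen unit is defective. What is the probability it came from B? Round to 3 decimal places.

0.051

Prior × likelihood for each hypothesis:
  E: 0.13 × 0.08 = 0.0104
  A: 0.19 × 0.054 = 0.01026
  F: 0.05 × 0.04 = 0.002
  B: 0.06 × 0.0925 = 0.00555
  C: 0.16 × 0.28 = 0.0448
  D: 0.41 × 0.086 = 0.03526
Sum = 0.10827.
P(B | evidence) = 0.00555 / 0.10827 ≈ 0.051.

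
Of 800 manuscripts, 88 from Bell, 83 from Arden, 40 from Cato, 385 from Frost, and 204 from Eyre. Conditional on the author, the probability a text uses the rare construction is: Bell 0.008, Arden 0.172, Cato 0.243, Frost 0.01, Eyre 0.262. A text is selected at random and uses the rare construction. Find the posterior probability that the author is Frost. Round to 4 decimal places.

0.0470

Unnormalized posteriors (prior × likelihood):
  Bell: 0.11 × 0.008 = 0.00088
  Arden: 0.10375 × 0.172 = 0.017845
  Cato: 0.05 × 0.243 = 0.01215
  Frost: 0.48125 × 0.01 = 0.0048125
  Eyre: 0.255 × 0.262 = 0.06681
Sum = 0.1024975.
P(Frost | evidence) = 0.0048125 / 0.1024975 ≈ 0.0470.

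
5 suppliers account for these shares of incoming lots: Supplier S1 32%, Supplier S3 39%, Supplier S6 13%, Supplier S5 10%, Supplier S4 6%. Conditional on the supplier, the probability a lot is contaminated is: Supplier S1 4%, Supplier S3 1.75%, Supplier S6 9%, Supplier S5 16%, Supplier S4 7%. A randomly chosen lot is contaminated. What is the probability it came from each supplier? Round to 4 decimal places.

Supplier S1 0.2484, Supplier S3 0.1325, Supplier S6 0.2271, Supplier S5 0.3105, Supplier S4 0.0815

Unnormalized posteriors (prior × likelihood):
  Supplier S1: 0.32 × 0.04 = 0.0128
  Supplier S3: 0.39 × 0.0175 = 0.006825
  Supplier S6: 0.13 × 0.09 = 0.0117
  Supplier S5: 0.1 × 0.16 = 0.016
  Supplier S4: 0.06 × 0.07 = 0.0042
Normalizing constant = 0.051525.
P(Supplier S1 | contaminated) = 0.0128/0.051525 ≈ 0.2484
P(Supplier S3 | contaminated) = 0.006825/0.051525 ≈ 0.1325
P(Supplier S6 | contaminated) = 0.0117/0.051525 ≈ 0.2271
P(Supplier S5 | contaminated) = 0.016/0.051525 ≈ 0.3105
P(Supplier S4 | contaminated) = 0.0042/0.051525 ≈ 0.0815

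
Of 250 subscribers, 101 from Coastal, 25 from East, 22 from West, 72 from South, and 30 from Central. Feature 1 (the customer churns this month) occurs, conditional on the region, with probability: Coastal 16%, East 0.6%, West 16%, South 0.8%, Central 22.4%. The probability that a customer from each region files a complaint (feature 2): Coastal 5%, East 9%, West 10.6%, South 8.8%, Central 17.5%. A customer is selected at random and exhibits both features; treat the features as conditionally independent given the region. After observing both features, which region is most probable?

Compute prior × likelihood for every hypothesis:
  Coastal: 0.404 × 0.16 × 0.05 = 0.003232
  East: 0.1 × 0.006 × 0.09 = 0.000054
  West: 0.088 × 0.16 × 0.106 = 0.00149248
  South: 0.288 × 0.008 × 0.088 = 0.000202752
  Central: 0.12 × 0.224 × 0.175 = 0.004704
Sum = 0.009685232.
Largest term belongs to Central, so Central is most probable.

Central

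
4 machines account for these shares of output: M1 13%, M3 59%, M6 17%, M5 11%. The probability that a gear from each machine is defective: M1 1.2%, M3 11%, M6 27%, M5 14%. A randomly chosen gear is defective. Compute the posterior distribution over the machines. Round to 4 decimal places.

Unnormalized posteriors (prior × likelihood):
  M1: 0.13 × 0.012 = 0.00156
  M3: 0.59 × 0.11 = 0.0649
  M6: 0.17 × 0.27 = 0.0459
  M5: 0.11 × 0.14 = 0.0154
Normalizing constant = 0.12776.
P(M1 | defective) = 0.00156/0.12776 ≈ 0.0122
P(M3 | defective) = 0.0649/0.12776 ≈ 0.5080
P(M6 | defective) = 0.0459/0.12776 ≈ 0.3593
P(M5 | defective) = 0.0154/0.12776 ≈ 0.1205

M1 0.0122, M3 0.5080, M6 0.3593, M5 0.1205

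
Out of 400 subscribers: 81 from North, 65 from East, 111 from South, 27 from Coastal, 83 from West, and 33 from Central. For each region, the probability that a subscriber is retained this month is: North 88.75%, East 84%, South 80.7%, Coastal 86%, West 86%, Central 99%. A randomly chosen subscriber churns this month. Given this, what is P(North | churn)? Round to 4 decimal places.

0.1608

Taking complements, P(churn | each) = North 0.1125, East 0.16, South 0.193, Coastal 0.14, West 0.14, Central 0.01.
Unnormalized posteriors (prior × likelihood):
  North: 0.2025 × 0.1125 = 0.02278125
  East: 0.1625 × 0.16 = 0.026
  South: 0.2775 × 0.193 = 0.0535575
  Coastal: 0.0675 × 0.14 = 0.00945
  West: 0.2075 × 0.14 = 0.02905
  Central: 0.0825 × 0.01 = 0.000825
Total = 0.14166375.
P(North | evidence) = 0.02278125 / 0.14166375 ≈ 0.1608.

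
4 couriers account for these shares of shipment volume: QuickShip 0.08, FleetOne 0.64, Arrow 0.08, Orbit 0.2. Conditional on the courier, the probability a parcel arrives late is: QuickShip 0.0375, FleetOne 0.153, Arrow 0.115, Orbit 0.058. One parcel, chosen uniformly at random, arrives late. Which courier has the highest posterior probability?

Prior × likelihood for each hypothesis:
  QuickShip: 0.08 × 0.0375 = 0.003
  FleetOne: 0.64 × 0.153 = 0.09792
  Arrow: 0.08 × 0.115 = 0.0092
  Orbit: 0.2 × 0.058 = 0.0116
Sum = 0.12172.
Largest term belongs to FleetOne, so FleetOne is most probable.

FleetOne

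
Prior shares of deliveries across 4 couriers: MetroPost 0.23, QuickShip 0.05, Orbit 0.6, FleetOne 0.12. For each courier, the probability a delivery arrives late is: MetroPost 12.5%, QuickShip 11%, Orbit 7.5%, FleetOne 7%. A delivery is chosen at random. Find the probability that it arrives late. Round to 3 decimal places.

By Bayes' rule, posterior ∝ prior × likelihood:
  MetroPost: 0.23 × 0.125 = 0.02875
  QuickShip: 0.05 × 0.11 = 0.0055
  Orbit: 0.6 × 0.075 = 0.045
  FleetOne: 0.12 × 0.07 = 0.0084
P(late) = 0.02875 + 0.0055 + 0.045 + 0.0084 = 0.08765 → 0.088.

0.088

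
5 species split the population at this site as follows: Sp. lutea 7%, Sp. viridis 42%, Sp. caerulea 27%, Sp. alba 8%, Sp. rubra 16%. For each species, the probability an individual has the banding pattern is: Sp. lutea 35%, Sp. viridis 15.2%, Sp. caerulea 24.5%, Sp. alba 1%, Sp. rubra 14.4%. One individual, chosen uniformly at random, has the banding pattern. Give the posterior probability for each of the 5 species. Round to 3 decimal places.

By Bayes' rule, posterior ∝ prior × likelihood:
  Sp. lutea: 0.07 × 0.35 = 0.0245
  Sp. viridis: 0.42 × 0.152 = 0.06384
  Sp. caerulea: 0.27 × 0.245 = 0.06615
  Sp. alba: 0.08 × 0.01 = 0.0008
  Sp. rubra: 0.16 × 0.144 = 0.02304
Normalizing constant = 0.17833.
P(Sp. lutea | banded) = 0.0245/0.17833 ≈ 0.137
P(Sp. viridis | banded) = 0.06384/0.17833 ≈ 0.358
P(Sp. caerulea | banded) = 0.06615/0.17833 ≈ 0.371
P(Sp. alba | banded) = 0.0008/0.17833 ≈ 0.004
P(Sp. rubra | banded) = 0.02304/0.17833 ≈ 0.129
(Check: 0.137+0.358+0.371+0.004+0.129 = 0.999.)

Sp. lutea 0.137, Sp. viridis 0.358, Sp. caerulea 0.371, Sp. alba 0.004, Sp. rubra 0.129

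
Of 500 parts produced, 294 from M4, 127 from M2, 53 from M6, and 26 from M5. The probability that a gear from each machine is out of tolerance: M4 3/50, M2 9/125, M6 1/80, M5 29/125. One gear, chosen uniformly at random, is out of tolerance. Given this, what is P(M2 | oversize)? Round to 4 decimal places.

Prior × likelihood for each hypothesis:
  M4: 0.588 × 0.06 = 0.03528
  M2: 0.254 × 0.072 = 0.018288
  M6: 0.106 × 0.0125 = 0.001325
  M5: 0.052 × 0.232 = 0.012064
Sum = 0.066957.
P(M2 | evidence) = 0.018288 / 0.066957 ≈ 0.2731.

0.2731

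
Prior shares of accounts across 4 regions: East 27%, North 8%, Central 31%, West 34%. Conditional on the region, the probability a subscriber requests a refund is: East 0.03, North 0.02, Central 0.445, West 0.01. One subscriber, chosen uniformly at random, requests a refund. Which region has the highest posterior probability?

Central

By Bayes' rule, posterior ∝ prior × likelihood:
  East: 0.27 × 0.03 = 0.0081
  North: 0.08 × 0.02 = 0.0016
  Central: 0.31 × 0.445 = 0.13795
  West: 0.34 × 0.01 = 0.0034
Total = 0.15105.
Largest term belongs to Central, so Central is most probable.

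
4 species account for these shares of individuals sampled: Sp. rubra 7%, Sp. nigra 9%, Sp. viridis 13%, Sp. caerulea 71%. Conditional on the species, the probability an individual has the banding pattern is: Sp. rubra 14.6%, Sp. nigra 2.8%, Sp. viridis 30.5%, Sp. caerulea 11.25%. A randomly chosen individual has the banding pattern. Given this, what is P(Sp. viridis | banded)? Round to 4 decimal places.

By Bayes' rule, posterior ∝ prior × likelihood:
  Sp. rubra: 0.07 × 0.146 = 0.01022
  Sp. nigra: 0.09 × 0.028 = 0.00252
  Sp. viridis: 0.13 × 0.305 = 0.03965
  Sp. caerulea: 0.71 × 0.1125 = 0.079875
Normalizing constant = 0.132265.
P(Sp. viridis | evidence) = 0.03965 / 0.132265 ≈ 0.2998.

0.2998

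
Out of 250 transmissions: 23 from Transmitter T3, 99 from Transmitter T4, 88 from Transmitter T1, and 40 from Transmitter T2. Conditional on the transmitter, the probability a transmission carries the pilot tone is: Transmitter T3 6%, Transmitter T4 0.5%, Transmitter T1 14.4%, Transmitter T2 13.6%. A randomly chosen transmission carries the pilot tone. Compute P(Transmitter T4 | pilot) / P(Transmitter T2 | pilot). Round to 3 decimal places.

0.091

Compute prior × likelihood for every hypothesis:
  Transmitter T3: 0.092 × 0.06 = 0.00552
  Transmitter T4: 0.396 × 0.005 = 0.00198
  Transmitter T1: 0.352 × 0.144 = 0.050688
  Transmitter T2: 0.16 × 0.136 = 0.02176
Sum = 0.079948.
The ratio is 0.00198 / 0.02176 (the normalizer cancels) = 0.091.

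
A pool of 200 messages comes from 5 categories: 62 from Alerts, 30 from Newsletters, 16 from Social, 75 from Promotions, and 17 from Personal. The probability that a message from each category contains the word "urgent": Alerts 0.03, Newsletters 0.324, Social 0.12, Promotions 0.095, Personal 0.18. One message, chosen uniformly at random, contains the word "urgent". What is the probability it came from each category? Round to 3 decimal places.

Prior × likelihood for each hypothesis:
  Alerts: 0.31 × 0.03 = 0.0093
  Newsletters: 0.15 × 0.324 = 0.0486
  Social: 0.08 × 0.12 = 0.0096
  Promotions: 0.375 × 0.095 = 0.035625
  Personal: 0.085 × 0.18 = 0.0153
Total = 0.118425.
P(Alerts | urgent-flag) = 0.0093/0.118425 ≈ 0.079
P(Newsletters | urgent-flag) = 0.0486/0.118425 ≈ 0.410
P(Social | urgent-flag) = 0.0096/0.118425 ≈ 0.081
P(Promotions | urgent-flag) = 0.035625/0.118425 ≈ 0.301
P(Personal | urgent-flag) = 0.0153/0.118425 ≈ 0.129

Alerts 0.079, Newsletters 0.410, Social 0.081, Promotions 0.301, Personal 0.129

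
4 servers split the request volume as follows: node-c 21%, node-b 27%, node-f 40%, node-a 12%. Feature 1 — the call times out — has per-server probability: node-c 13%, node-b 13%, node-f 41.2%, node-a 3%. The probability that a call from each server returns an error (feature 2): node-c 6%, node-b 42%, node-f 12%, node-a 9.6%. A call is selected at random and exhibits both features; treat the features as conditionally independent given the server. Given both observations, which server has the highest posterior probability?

node-f

Compute prior × likelihood for every hypothesis:
  node-c: 0.21 × 0.13 × 0.06 = 0.001638
  node-b: 0.27 × 0.13 × 0.42 = 0.014742
  node-f: 0.4 × 0.412 × 0.12 = 0.019776
  node-a: 0.12 × 0.03 × 0.096 = 0.0003456
Sum = 0.0365016.
Largest term belongs to node-f, so node-f is most probable.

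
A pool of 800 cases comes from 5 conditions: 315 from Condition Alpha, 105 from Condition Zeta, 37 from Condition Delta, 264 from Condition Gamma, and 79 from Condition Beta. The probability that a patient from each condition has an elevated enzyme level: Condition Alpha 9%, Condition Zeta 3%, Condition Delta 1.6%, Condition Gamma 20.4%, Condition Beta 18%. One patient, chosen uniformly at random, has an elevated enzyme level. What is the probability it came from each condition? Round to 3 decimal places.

Condition Alpha 0.283, Condition Zeta 0.031, Condition Delta 0.006, Condition Gamma 0.538, Condition Beta 0.142

Compute prior × likelihood for every hypothesis:
  Condition Alpha: 0.39375 × 0.09 = 0.0354375
  Condition Zeta: 0.13125 × 0.03 = 0.0039375
  Condition Delta: 0.04625 × 0.016 = 0.00074
  Condition Gamma: 0.33 × 0.204 = 0.06732
  Condition Beta: 0.09875 × 0.18 = 0.017775
Normalizing constant = 0.12521.
P(Condition Alpha | elevated) = 0.0354375/0.12521 ≈ 0.283
P(Condition Zeta | elevated) = 0.0039375/0.12521 ≈ 0.031
P(Condition Delta | elevated) = 0.00074/0.12521 ≈ 0.006
P(Condition Gamma | elevated) = 0.06732/0.12521 ≈ 0.538
P(Condition Beta | elevated) = 0.017775/0.12521 ≈ 0.142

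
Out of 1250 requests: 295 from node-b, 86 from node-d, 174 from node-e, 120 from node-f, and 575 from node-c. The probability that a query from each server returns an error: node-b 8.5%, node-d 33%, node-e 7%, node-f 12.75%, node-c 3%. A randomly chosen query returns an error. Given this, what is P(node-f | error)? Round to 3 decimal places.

Unnormalized posteriors (prior × likelihood):
  node-b: 0.236 × 0.085 = 0.02006
  node-d: 0.0688 × 0.33 = 0.022704
  node-e: 0.1392 × 0.07 = 0.009744
  node-f: 0.096 × 0.1275 = 0.01224
  node-c: 0.46 × 0.03 = 0.0138
Normalizing constant = 0.078548.
P(node-f | evidence) = 0.01224 / 0.078548 ≈ 0.156.

0.156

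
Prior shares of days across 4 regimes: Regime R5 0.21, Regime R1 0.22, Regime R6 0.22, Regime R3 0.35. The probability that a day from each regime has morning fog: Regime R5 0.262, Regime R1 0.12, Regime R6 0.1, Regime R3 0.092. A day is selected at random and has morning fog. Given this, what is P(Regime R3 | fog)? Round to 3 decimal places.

Prior × likelihood for each hypothesis:
  Regime R5: 0.21 × 0.262 = 0.05502
  Regime R1: 0.22 × 0.12 = 0.0264
  Regime R6: 0.22 × 0.1 = 0.022
  Regime R3: 0.35 × 0.092 = 0.0322
Normalizing constant = 0.13562.
P(Regime R3 | evidence) = 0.0322 / 0.13562 ≈ 0.237.

0.237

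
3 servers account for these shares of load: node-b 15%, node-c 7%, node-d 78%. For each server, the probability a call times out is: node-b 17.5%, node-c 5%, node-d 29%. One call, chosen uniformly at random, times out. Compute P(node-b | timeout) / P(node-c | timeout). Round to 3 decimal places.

Compute prior × likelihood for every hypothesis:
  node-b: 0.15 × 0.175 = 0.02625
  node-c: 0.07 × 0.05 = 0.0035
  node-d: 0.78 × 0.29 = 0.2262
Total = 0.25595.
The ratio is 0.02625 / 0.0035 (the normalizer cancels) = 7.500.

7.500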